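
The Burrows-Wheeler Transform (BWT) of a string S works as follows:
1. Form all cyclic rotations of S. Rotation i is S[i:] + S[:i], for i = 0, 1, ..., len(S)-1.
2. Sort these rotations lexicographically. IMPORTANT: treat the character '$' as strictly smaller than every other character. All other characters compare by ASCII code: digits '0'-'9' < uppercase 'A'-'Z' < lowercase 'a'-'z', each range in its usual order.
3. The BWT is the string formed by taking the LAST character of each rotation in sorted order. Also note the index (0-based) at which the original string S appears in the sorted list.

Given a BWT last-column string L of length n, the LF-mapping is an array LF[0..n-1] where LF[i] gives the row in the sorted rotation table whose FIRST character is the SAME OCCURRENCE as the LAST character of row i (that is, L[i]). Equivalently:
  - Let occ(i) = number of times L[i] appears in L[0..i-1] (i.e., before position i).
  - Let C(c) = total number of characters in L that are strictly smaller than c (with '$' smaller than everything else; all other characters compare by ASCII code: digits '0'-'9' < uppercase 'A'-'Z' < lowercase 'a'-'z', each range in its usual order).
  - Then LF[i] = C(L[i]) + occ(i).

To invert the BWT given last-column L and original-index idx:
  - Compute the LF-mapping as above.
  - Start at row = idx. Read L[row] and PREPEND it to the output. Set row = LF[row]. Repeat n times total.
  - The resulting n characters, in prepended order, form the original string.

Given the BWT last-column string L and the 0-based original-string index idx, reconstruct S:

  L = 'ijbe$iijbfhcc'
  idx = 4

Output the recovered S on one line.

LF mapping: 8 11 1 5 0 9 10 12 2 6 7 3 4
Walk LF starting at row 4, prepending L[row]:
  step 1: row=4, L[4]='$', prepend. Next row=LF[4]=0
  step 2: row=0, L[0]='i', prepend. Next row=LF[0]=8
  step 3: row=8, L[8]='b', prepend. Next row=LF[8]=2
  step 4: row=2, L[2]='b', prepend. Next row=LF[2]=1
  step 5: row=1, L[1]='j', prepend. Next row=LF[1]=11
  step 6: row=11, L[11]='c', prepend. Next row=LF[11]=3
  step 7: row=3, L[3]='e', prepend. Next row=LF[3]=5
  step 8: row=5, L[5]='i', prepend. Next row=LF[5]=9
  step 9: row=9, L[9]='f', prepend. Next row=LF[9]=6
  step 10: row=6, L[6]='i', prepend. Next row=LF[6]=10
  step 11: row=10, L[10]='h', prepend. Next row=LF[10]=7
  step 12: row=7, L[7]='j', prepend. Next row=LF[7]=12
  step 13: row=12, L[12]='c', prepend. Next row=LF[12]=4
Reversed output: cjhifiecjbbi$

Answer: cjhifiecjbbi$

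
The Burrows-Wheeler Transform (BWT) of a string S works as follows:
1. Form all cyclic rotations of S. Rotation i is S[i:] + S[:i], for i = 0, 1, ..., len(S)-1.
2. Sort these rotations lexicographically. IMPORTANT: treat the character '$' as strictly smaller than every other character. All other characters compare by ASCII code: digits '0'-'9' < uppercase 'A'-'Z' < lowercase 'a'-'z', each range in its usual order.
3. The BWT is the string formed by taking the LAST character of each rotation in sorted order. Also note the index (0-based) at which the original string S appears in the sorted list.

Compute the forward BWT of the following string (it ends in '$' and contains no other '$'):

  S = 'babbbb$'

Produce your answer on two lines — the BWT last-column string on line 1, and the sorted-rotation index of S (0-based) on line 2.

Answer: bbb$bba
3

Derivation:
All 7 rotations (rotation i = S[i:]+S[:i]):
  rot[0] = babbbb$
  rot[1] = abbbb$b
  rot[2] = bbbb$ba
  rot[3] = bbb$bab
  rot[4] = bb$babb
  rot[5] = b$babbb
  rot[6] = $babbbb
Sorted (with $ < everything):
  sorted[0] = $babbbb  (last char: 'b')
  sorted[1] = abbbb$b  (last char: 'b')
  sorted[2] = b$babbb  (last char: 'b')
  sorted[3] = babbbb$  (last char: '$')
  sorted[4] = bb$babb  (last char: 'b')
  sorted[5] = bbb$bab  (last char: 'b')
  sorted[6] = bbbb$ba  (last char: 'a')
Last column: bbb$bba
Original string S is at sorted index 3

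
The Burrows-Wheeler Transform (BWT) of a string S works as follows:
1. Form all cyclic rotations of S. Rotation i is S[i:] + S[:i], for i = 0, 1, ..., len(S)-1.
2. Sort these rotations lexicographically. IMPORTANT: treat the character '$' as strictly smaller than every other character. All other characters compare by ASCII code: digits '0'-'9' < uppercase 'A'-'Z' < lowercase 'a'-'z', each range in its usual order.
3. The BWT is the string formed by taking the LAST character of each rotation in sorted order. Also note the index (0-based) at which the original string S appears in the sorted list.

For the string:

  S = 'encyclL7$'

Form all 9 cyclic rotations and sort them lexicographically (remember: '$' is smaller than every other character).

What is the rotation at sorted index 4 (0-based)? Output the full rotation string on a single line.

All 9 rotations (rotation i = S[i:]+S[:i]):
  rot[0] = encyclL7$
  rot[1] = ncyclL7$e
  rot[2] = cyclL7$en
  rot[3] = yclL7$enc
  rot[4] = clL7$ency
  rot[5] = lL7$encyc
  rot[6] = L7$encycl
  rot[7] = 7$encyclL
  rot[8] = $encyclL7
Sorted (with $ < everything):
  sorted[0] = $encyclL7
  sorted[1] = 7$encyclL
  sorted[2] = L7$encycl
  sorted[3] = clL7$ency
  sorted[4] = cyclL7$en
  sorted[5] = encyclL7$
  sorted[6] = lL7$encyc
  sorted[7] = ncyclL7$e
  sorted[8] = yclL7$enc
sorted[4] = cyclL7$en

Answer: cyclL7$en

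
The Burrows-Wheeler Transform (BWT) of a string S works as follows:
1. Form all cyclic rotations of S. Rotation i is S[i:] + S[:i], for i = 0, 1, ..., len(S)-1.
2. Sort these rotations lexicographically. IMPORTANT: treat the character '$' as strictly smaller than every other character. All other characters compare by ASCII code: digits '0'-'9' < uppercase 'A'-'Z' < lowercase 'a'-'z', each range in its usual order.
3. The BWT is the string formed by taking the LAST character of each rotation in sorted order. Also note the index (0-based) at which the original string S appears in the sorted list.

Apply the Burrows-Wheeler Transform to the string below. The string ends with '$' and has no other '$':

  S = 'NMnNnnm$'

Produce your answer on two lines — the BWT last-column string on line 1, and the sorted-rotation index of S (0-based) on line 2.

All 8 rotations (rotation i = S[i:]+S[:i]):
  rot[0] = NMnNnnm$
  rot[1] = MnNnnm$N
  rot[2] = nNnnm$NM
  rot[3] = Nnnm$NMn
  rot[4] = nnm$NMnN
  rot[5] = nm$NMnNn
  rot[6] = m$NMnNnn
  rot[7] = $NMnNnnm
Sorted (with $ < everything):
  sorted[0] = $NMnNnnm  (last char: 'm')
  sorted[1] = MnNnnm$N  (last char: 'N')
  sorted[2] = NMnNnnm$  (last char: '$')
  sorted[3] = Nnnm$NMn  (last char: 'n')
  sorted[4] = m$NMnNnn  (last char: 'n')
  sorted[5] = nNnnm$NM  (last char: 'M')
  sorted[6] = nm$NMnNn  (last char: 'n')
  sorted[7] = nnm$NMnN  (last char: 'N')
Last column: mN$nnMnN
Original string S is at sorted index 2

Answer: mN$nnMnN
2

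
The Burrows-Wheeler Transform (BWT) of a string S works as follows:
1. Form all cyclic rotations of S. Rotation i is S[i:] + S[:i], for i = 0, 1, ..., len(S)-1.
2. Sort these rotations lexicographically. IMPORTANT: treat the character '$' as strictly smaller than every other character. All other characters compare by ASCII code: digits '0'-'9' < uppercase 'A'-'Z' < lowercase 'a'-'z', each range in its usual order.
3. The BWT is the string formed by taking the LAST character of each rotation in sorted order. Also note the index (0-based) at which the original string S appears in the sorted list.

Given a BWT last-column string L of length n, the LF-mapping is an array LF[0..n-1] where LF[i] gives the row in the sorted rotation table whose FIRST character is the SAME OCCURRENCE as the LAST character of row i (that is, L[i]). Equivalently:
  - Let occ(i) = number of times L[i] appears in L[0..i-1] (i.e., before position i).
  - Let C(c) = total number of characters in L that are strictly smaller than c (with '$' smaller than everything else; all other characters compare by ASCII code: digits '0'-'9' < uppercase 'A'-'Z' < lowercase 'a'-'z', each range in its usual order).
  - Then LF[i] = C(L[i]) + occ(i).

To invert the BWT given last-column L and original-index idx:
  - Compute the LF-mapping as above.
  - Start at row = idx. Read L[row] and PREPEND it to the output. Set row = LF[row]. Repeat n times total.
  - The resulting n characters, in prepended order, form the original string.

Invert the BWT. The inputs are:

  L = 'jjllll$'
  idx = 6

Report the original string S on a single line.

Answer: lllljj$

Derivation:
LF mapping: 1 2 3 4 5 6 0
Walk LF starting at row 6, prepending L[row]:
  step 1: row=6, L[6]='$', prepend. Next row=LF[6]=0
  step 2: row=0, L[0]='j', prepend. Next row=LF[0]=1
  step 3: row=1, L[1]='j', prepend. Next row=LF[1]=2
  step 4: row=2, L[2]='l', prepend. Next row=LF[2]=3
  step 5: row=3, L[3]='l', prepend. Next row=LF[3]=4
  step 6: row=4, L[4]='l', prepend. Next row=LF[4]=5
  step 7: row=5, L[5]='l', prepend. Next row=LF[5]=6
Reversed output: lllljj$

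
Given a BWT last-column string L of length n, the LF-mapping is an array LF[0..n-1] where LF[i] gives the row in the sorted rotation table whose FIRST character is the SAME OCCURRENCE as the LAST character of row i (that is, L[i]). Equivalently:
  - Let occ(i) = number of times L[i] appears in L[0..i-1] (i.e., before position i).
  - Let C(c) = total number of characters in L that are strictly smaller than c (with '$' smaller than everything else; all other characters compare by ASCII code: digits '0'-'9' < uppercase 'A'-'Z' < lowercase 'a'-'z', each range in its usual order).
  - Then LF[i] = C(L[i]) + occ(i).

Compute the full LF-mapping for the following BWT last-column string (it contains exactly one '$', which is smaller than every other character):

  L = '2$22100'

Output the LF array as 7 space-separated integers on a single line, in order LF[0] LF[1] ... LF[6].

Answer: 4 0 5 6 3 1 2

Derivation:
Char counts: '$':1, '0':2, '1':1, '2':3
C (first-col start): C('$')=0, C('0')=1, C('1')=3, C('2')=4
L[0]='2': occ=0, LF[0]=C('2')+0=4+0=4
L[1]='$': occ=0, LF[1]=C('$')+0=0+0=0
L[2]='2': occ=1, LF[2]=C('2')+1=4+1=5
L[3]='2': occ=2, LF[3]=C('2')+2=4+2=6
L[4]='1': occ=0, LF[4]=C('1')+0=3+0=3
L[5]='0': occ=0, LF[5]=C('0')+0=1+0=1
L[6]='0': occ=1, LF[6]=C('0')+1=1+1=2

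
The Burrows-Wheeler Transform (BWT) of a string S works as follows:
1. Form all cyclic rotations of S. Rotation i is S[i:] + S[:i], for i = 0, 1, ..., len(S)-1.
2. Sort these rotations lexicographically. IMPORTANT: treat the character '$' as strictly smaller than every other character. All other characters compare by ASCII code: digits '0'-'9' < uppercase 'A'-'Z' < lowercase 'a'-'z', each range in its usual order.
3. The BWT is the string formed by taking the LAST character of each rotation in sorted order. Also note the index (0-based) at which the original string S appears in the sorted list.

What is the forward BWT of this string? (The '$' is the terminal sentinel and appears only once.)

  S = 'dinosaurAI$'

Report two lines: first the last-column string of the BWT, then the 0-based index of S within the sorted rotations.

Answer: IrAs$dinuoa
4

Derivation:
All 11 rotations (rotation i = S[i:]+S[:i]):
  rot[0] = dinosaurAI$
  rot[1] = inosaurAI$d
  rot[2] = nosaurAI$di
  rot[3] = osaurAI$din
  rot[4] = saurAI$dino
  rot[5] = aurAI$dinos
  rot[6] = urAI$dinosa
  rot[7] = rAI$dinosau
  rot[8] = AI$dinosaur
  rot[9] = I$dinosaurA
  rot[10] = $dinosaurAI
Sorted (with $ < everything):
  sorted[0] = $dinosaurAI  (last char: 'I')
  sorted[1] = AI$dinosaur  (last char: 'r')
  sorted[2] = I$dinosaurA  (last char: 'A')
  sorted[3] = aurAI$dinos  (last char: 's')
  sorted[4] = dinosaurAI$  (last char: '$')
  sorted[5] = inosaurAI$d  (last char: 'd')
  sorted[6] = nosaurAI$di  (last char: 'i')
  sorted[7] = osaurAI$din  (last char: 'n')
  sorted[8] = rAI$dinosau  (last char: 'u')
  sorted[9] = saurAI$dino  (last char: 'o')
  sorted[10] = urAI$dinosa  (last char: 'a')
Last column: IrAs$dinuoa
Original string S is at sorted index 4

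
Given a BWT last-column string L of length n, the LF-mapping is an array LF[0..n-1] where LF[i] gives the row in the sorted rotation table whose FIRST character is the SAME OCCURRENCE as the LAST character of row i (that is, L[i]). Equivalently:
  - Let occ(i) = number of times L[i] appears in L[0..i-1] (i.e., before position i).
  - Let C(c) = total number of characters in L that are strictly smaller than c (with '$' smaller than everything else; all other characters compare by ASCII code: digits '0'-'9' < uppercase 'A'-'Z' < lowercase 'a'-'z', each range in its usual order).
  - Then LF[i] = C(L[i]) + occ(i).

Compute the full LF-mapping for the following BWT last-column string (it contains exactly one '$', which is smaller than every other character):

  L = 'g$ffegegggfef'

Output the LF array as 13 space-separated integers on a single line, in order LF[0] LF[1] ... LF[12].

Char counts: '$':1, 'e':3, 'f':4, 'g':5
C (first-col start): C('$')=0, C('e')=1, C('f')=4, C('g')=8
L[0]='g': occ=0, LF[0]=C('g')+0=8+0=8
L[1]='$': occ=0, LF[1]=C('$')+0=0+0=0
L[2]='f': occ=0, LF[2]=C('f')+0=4+0=4
L[3]='f': occ=1, LF[3]=C('f')+1=4+1=5
L[4]='e': occ=0, LF[4]=C('e')+0=1+0=1
L[5]='g': occ=1, LF[5]=C('g')+1=8+1=9
L[6]='e': occ=1, LF[6]=C('e')+1=1+1=2
L[7]='g': occ=2, LF[7]=C('g')+2=8+2=10
L[8]='g': occ=3, LF[8]=C('g')+3=8+3=11
L[9]='g': occ=4, LF[9]=C('g')+4=8+4=12
L[10]='f': occ=2, LF[10]=C('f')+2=4+2=6
L[11]='e': occ=2, LF[11]=C('e')+2=1+2=3
L[12]='f': occ=3, LF[12]=C('f')+3=4+3=7

Answer: 8 0 4 5 1 9 2 10 11 12 6 3 7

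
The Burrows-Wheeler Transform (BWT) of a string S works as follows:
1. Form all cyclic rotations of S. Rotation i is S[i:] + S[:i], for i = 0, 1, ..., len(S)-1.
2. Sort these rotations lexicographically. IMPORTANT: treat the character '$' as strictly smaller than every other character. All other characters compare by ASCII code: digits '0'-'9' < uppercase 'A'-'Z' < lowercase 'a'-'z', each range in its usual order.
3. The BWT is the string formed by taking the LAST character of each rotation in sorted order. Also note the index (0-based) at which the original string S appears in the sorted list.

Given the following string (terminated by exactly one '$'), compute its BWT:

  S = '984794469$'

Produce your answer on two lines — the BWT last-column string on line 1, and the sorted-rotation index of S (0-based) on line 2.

Answer: 994844967$
9

Derivation:
All 10 rotations (rotation i = S[i:]+S[:i]):
  rot[0] = 984794469$
  rot[1] = 84794469$9
  rot[2] = 4794469$98
  rot[3] = 794469$984
  rot[4] = 94469$9847
  rot[5] = 4469$98479
  rot[6] = 469$984794
  rot[7] = 69$9847944
  rot[8] = 9$98479446
  rot[9] = $984794469
Sorted (with $ < everything):
  sorted[0] = $984794469  (last char: '9')
  sorted[1] = 4469$98479  (last char: '9')
  sorted[2] = 469$984794  (last char: '4')
  sorted[3] = 4794469$98  (last char: '8')
  sorted[4] = 69$9847944  (last char: '4')
  sorted[5] = 794469$984  (last char: '4')
  sorted[6] = 84794469$9  (last char: '9')
  sorted[7] = 9$98479446  (last char: '6')
  sorted[8] = 94469$9847  (last char: '7')
  sorted[9] = 984794469$  (last char: '$')
Last column: 994844967$
Original string S is at sorted index 9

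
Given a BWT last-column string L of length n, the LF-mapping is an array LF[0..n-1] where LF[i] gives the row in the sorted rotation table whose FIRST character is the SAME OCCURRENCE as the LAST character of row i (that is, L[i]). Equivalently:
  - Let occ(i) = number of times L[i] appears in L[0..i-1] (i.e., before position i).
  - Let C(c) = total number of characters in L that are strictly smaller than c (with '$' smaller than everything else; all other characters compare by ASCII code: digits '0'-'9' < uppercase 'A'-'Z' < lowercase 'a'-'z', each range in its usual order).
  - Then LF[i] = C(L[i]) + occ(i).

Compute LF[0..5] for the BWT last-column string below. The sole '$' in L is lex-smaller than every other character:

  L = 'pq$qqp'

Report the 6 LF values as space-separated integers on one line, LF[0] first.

Answer: 1 3 0 4 5 2

Derivation:
Char counts: '$':1, 'p':2, 'q':3
C (first-col start): C('$')=0, C('p')=1, C('q')=3
L[0]='p': occ=0, LF[0]=C('p')+0=1+0=1
L[1]='q': occ=0, LF[1]=C('q')+0=3+0=3
L[2]='$': occ=0, LF[2]=C('$')+0=0+0=0
L[3]='q': occ=1, LF[3]=C('q')+1=3+1=4
L[4]='q': occ=2, LF[4]=C('q')+2=3+2=5
L[5]='p': occ=1, LF[5]=C('p')+1=1+1=2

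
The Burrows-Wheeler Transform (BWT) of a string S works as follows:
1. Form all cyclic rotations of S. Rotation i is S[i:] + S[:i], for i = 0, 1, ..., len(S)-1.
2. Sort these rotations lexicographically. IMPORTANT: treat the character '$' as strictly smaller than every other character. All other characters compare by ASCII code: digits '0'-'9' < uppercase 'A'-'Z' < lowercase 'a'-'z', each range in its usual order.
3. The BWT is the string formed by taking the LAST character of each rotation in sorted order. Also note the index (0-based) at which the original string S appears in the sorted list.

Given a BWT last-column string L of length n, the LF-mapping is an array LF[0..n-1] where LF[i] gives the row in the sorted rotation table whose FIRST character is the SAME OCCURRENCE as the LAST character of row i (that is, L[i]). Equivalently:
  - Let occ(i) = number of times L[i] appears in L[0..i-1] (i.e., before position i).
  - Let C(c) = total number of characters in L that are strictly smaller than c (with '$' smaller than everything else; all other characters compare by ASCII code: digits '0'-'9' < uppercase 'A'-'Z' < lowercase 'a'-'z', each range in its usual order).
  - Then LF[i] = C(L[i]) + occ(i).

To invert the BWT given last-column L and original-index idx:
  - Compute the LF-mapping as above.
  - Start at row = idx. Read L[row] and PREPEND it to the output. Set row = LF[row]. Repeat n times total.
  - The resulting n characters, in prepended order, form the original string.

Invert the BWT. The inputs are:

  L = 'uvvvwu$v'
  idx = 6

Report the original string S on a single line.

LF mapping: 1 3 4 5 7 2 0 6
Walk LF starting at row 6, prepending L[row]:
  step 1: row=6, L[6]='$', prepend. Next row=LF[6]=0
  step 2: row=0, L[0]='u', prepend. Next row=LF[0]=1
  step 3: row=1, L[1]='v', prepend. Next row=LF[1]=3
  step 4: row=3, L[3]='v', prepend. Next row=LF[3]=5
  step 5: row=5, L[5]='u', prepend. Next row=LF[5]=2
  step 6: row=2, L[2]='v', prepend. Next row=LF[2]=4
  step 7: row=4, L[4]='w', prepend. Next row=LF[4]=7
  step 8: row=7, L[7]='v', prepend. Next row=LF[7]=6
Reversed output: vwvuvvu$

Answer: vwvuvvu$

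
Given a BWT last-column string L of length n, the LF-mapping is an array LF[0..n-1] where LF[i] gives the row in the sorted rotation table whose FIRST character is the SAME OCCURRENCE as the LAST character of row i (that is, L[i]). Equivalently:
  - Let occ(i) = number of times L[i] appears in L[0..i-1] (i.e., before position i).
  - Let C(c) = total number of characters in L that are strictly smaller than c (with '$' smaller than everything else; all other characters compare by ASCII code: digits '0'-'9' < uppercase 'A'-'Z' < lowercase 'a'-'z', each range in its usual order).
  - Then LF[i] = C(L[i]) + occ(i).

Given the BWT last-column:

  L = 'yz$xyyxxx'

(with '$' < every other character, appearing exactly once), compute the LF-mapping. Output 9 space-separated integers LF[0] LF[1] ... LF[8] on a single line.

Char counts: '$':1, 'x':4, 'y':3, 'z':1
C (first-col start): C('$')=0, C('x')=1, C('y')=5, C('z')=8
L[0]='y': occ=0, LF[0]=C('y')+0=5+0=5
L[1]='z': occ=0, LF[1]=C('z')+0=8+0=8
L[2]='$': occ=0, LF[2]=C('$')+0=0+0=0
L[3]='x': occ=0, LF[3]=C('x')+0=1+0=1
L[4]='y': occ=1, LF[4]=C('y')+1=5+1=6
L[5]='y': occ=2, LF[5]=C('y')+2=5+2=7
L[6]='x': occ=1, LF[6]=C('x')+1=1+1=2
L[7]='x': occ=2, LF[7]=C('x')+2=1+2=3
L[8]='x': occ=3, LF[8]=C('x')+3=1+3=4

Answer: 5 8 0 1 6 7 2 3 4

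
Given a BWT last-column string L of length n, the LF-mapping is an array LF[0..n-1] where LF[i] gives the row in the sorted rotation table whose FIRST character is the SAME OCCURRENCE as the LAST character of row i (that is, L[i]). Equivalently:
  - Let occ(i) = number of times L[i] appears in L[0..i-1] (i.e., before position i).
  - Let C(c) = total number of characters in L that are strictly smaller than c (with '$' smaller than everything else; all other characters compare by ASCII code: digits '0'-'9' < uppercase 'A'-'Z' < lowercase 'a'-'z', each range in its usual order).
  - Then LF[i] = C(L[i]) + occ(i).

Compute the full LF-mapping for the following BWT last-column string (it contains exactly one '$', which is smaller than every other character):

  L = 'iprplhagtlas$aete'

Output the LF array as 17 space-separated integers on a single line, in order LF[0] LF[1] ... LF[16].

Answer: 8 11 13 12 9 7 1 6 15 10 2 14 0 3 4 16 5

Derivation:
Char counts: '$':1, 'a':3, 'e':2, 'g':1, 'h':1, 'i':1, 'l':2, 'p':2, 'r':1, 's':1, 't':2
C (first-col start): C('$')=0, C('a')=1, C('e')=4, C('g')=6, C('h')=7, C('i')=8, C('l')=9, C('p')=11, C('r')=13, C('s')=14, C('t')=15
L[0]='i': occ=0, LF[0]=C('i')+0=8+0=8
L[1]='p': occ=0, LF[1]=C('p')+0=11+0=11
L[2]='r': occ=0, LF[2]=C('r')+0=13+0=13
L[3]='p': occ=1, LF[3]=C('p')+1=11+1=12
L[4]='l': occ=0, LF[4]=C('l')+0=9+0=9
L[5]='h': occ=0, LF[5]=C('h')+0=7+0=7
L[6]='a': occ=0, LF[6]=C('a')+0=1+0=1
L[7]='g': occ=0, LF[7]=C('g')+0=6+0=6
L[8]='t': occ=0, LF[8]=C('t')+0=15+0=15
L[9]='l': occ=1, LF[9]=C('l')+1=9+1=10
L[10]='a': occ=1, LF[10]=C('a')+1=1+1=2
L[11]='s': occ=0, LF[11]=C('s')+0=14+0=14
L[12]='$': occ=0, LF[12]=C('$')+0=0+0=0
L[13]='a': occ=2, LF[13]=C('a')+2=1+2=3
L[14]='e': occ=0, LF[14]=C('e')+0=4+0=4
L[15]='t': occ=1, LF[15]=C('t')+1=15+1=16
L[16]='e': occ=1, LF[16]=C('e')+1=4+1=5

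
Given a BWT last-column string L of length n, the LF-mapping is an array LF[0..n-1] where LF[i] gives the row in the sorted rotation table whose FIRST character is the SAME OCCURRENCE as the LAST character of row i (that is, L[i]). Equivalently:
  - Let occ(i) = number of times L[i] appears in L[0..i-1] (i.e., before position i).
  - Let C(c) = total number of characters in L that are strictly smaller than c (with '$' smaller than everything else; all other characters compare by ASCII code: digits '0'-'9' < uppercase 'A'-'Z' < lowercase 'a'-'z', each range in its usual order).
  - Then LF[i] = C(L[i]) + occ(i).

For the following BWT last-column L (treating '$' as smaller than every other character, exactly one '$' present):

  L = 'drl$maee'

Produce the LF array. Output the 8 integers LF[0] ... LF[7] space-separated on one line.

Char counts: '$':1, 'a':1, 'd':1, 'e':2, 'l':1, 'm':1, 'r':1
C (first-col start): C('$')=0, C('a')=1, C('d')=2, C('e')=3, C('l')=5, C('m')=6, C('r')=7
L[0]='d': occ=0, LF[0]=C('d')+0=2+0=2
L[1]='r': occ=0, LF[1]=C('r')+0=7+0=7
L[2]='l': occ=0, LF[2]=C('l')+0=5+0=5
L[3]='$': occ=0, LF[3]=C('$')+0=0+0=0
L[4]='m': occ=0, LF[4]=C('m')+0=6+0=6
L[5]='a': occ=0, LF[5]=C('a')+0=1+0=1
L[6]='e': occ=0, LF[6]=C('e')+0=3+0=3
L[7]='e': occ=1, LF[7]=C('e')+1=3+1=4

Answer: 2 7 5 0 6 1 3 4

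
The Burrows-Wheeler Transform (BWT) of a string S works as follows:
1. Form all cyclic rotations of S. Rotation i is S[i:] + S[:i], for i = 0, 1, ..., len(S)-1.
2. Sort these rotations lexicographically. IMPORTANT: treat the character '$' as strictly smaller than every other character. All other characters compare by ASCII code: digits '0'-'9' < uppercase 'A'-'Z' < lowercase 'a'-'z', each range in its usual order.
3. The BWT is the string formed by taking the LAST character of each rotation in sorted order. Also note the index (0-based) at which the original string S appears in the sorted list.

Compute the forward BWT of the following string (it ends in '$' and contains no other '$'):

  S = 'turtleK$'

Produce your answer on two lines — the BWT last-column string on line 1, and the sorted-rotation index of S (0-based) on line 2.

All 8 rotations (rotation i = S[i:]+S[:i]):
  rot[0] = turtleK$
  rot[1] = urtleK$t
  rot[2] = rtleK$tu
  rot[3] = tleK$tur
  rot[4] = leK$turt
  rot[5] = eK$turtl
  rot[6] = K$turtle
  rot[7] = $turtleK
Sorted (with $ < everything):
  sorted[0] = $turtleK  (last char: 'K')
  sorted[1] = K$turtle  (last char: 'e')
  sorted[2] = eK$turtl  (last char: 'l')
  sorted[3] = leK$turt  (last char: 't')
  sorted[4] = rtleK$tu  (last char: 'u')
  sorted[5] = tleK$tur  (last char: 'r')
  sorted[6] = turtleK$  (last char: '$')
  sorted[7] = urtleK$t  (last char: 't')
Last column: Keltur$t
Original string S is at sorted index 6

Answer: Keltur$t
6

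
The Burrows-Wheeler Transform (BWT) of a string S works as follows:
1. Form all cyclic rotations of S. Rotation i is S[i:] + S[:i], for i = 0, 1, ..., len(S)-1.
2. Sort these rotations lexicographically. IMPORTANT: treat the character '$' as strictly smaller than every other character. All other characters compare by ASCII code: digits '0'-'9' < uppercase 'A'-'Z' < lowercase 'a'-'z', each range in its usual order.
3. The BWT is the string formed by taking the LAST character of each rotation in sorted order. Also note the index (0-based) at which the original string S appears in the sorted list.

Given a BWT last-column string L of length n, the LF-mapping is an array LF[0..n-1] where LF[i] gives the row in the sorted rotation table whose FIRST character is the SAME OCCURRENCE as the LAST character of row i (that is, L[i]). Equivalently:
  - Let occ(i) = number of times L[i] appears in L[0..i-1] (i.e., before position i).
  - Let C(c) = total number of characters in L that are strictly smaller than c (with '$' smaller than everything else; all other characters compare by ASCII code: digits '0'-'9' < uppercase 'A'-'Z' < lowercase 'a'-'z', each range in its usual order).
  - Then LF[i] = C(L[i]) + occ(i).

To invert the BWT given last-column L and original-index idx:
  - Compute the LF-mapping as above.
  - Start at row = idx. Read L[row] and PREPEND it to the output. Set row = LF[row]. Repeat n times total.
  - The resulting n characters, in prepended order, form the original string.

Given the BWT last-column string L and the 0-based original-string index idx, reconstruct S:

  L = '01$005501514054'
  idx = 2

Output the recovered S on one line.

LF mapping: 1 6 0 2 3 11 12 4 7 13 8 9 5 14 10
Walk LF starting at row 2, prepending L[row]:
  step 1: row=2, L[2]='$', prepend. Next row=LF[2]=0
  step 2: row=0, L[0]='0', prepend. Next row=LF[0]=1
  step 3: row=1, L[1]='1', prepend. Next row=LF[1]=6
  step 4: row=6, L[6]='5', prepend. Next row=LF[6]=12
  step 5: row=12, L[12]='0', prepend. Next row=LF[12]=5
  step 6: row=5, L[5]='5', prepend. Next row=LF[5]=11
  step 7: row=11, L[11]='4', prepend. Next row=LF[11]=9
  step 8: row=9, L[9]='5', prepend. Next row=LF[9]=13
  step 9: row=13, L[13]='5', prepend. Next row=LF[13]=14
  step 10: row=14, L[14]='4', prepend. Next row=LF[14]=10
  step 11: row=10, L[10]='1', prepend. Next row=LF[10]=8
  step 12: row=8, L[8]='1', prepend. Next row=LF[8]=7
  step 13: row=7, L[7]='0', prepend. Next row=LF[7]=4
  step 14: row=4, L[4]='0', prepend. Next row=LF[4]=3
  step 15: row=3, L[3]='0', prepend. Next row=LF[3]=2
Reversed output: 00011455450510$

Answer: 00011455450510$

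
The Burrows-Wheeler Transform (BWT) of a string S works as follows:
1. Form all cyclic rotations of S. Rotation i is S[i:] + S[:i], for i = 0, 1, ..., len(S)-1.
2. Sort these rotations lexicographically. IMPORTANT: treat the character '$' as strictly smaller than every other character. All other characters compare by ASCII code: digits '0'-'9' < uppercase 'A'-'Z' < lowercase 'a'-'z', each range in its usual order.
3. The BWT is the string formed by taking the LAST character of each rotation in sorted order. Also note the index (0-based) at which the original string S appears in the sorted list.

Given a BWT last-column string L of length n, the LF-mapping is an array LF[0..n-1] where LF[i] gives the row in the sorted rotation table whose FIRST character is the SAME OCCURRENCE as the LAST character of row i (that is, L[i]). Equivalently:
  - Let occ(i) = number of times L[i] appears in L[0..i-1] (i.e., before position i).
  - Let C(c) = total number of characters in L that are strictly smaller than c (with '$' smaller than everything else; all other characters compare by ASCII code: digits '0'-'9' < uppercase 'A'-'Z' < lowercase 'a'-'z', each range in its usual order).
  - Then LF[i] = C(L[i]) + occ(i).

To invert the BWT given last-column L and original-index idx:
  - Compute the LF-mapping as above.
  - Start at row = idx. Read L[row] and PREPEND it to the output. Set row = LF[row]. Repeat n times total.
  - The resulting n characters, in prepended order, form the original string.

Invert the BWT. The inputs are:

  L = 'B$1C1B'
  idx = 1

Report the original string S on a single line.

Answer: 11BCB$

Derivation:
LF mapping: 3 0 1 5 2 4
Walk LF starting at row 1, prepending L[row]:
  step 1: row=1, L[1]='$', prepend. Next row=LF[1]=0
  step 2: row=0, L[0]='B', prepend. Next row=LF[0]=3
  step 3: row=3, L[3]='C', prepend. Next row=LF[3]=5
  step 4: row=5, L[5]='B', prepend. Next row=LF[5]=4
  step 5: row=4, L[4]='1', prepend. Next row=LF[4]=2
  step 6: row=2, L[2]='1', prepend. Next row=LF[2]=1
Reversed output: 11BCB$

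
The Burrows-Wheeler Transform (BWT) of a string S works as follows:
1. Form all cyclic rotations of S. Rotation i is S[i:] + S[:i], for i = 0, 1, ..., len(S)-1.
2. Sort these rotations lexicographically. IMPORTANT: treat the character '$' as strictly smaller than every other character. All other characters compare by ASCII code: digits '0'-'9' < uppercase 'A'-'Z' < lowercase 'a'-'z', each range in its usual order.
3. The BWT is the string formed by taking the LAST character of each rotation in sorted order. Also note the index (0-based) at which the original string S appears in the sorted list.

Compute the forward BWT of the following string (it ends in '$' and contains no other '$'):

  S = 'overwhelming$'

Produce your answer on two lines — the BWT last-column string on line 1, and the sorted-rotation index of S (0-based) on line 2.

All 13 rotations (rotation i = S[i:]+S[:i]):
  rot[0] = overwhelming$
  rot[1] = verwhelming$o
  rot[2] = erwhelming$ov
  rot[3] = rwhelming$ove
  rot[4] = whelming$over
  rot[5] = helming$overw
  rot[6] = elming$overwh
  rot[7] = lming$overwhe
  rot[8] = ming$overwhel
  rot[9] = ing$overwhelm
  rot[10] = ng$overwhelmi
  rot[11] = g$overwhelmin
  rot[12] = $overwhelming
Sorted (with $ < everything):
  sorted[0] = $overwhelming  (last char: 'g')
  sorted[1] = elming$overwh  (last char: 'h')
  sorted[2] = erwhelming$ov  (last char: 'v')
  sorted[3] = g$overwhelmin  (last char: 'n')
  sorted[4] = helming$overw  (last char: 'w')
  sorted[5] = ing$overwhelm  (last char: 'm')
  sorted[6] = lming$overwhe  (last char: 'e')
  sorted[7] = ming$overwhel  (last char: 'l')
  sorted[8] = ng$overwhelmi  (last char: 'i')
  sorted[9] = overwhelming$  (last char: '$')
  sorted[10] = rwhelming$ove  (last char: 'e')
  sorted[11] = verwhelming$o  (last char: 'o')
  sorted[12] = whelming$over  (last char: 'r')
Last column: ghvnwmeli$eor
Original string S is at sorted index 9

Answer: ghvnwmeli$eor
9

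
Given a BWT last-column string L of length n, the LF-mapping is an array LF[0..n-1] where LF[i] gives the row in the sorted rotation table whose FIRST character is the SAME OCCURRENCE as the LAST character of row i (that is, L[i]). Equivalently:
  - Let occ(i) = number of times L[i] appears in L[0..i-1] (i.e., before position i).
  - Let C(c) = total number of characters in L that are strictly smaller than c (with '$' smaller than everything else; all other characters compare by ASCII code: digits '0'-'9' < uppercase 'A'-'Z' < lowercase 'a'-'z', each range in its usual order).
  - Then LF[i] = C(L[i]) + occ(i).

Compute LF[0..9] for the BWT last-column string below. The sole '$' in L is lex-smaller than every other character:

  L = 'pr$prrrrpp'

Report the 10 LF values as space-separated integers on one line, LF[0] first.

Char counts: '$':1, 'p':4, 'r':5
C (first-col start): C('$')=0, C('p')=1, C('r')=5
L[0]='p': occ=0, LF[0]=C('p')+0=1+0=1
L[1]='r': occ=0, LF[1]=C('r')+0=5+0=5
L[2]='$': occ=0, LF[2]=C('$')+0=0+0=0
L[3]='p': occ=1, LF[3]=C('p')+1=1+1=2
L[4]='r': occ=1, LF[4]=C('r')+1=5+1=6
L[5]='r': occ=2, LF[5]=C('r')+2=5+2=7
L[6]='r': occ=3, LF[6]=C('r')+3=5+3=8
L[7]='r': occ=4, LF[7]=C('r')+4=5+4=9
L[8]='p': occ=2, LF[8]=C('p')+2=1+2=3
L[9]='p': occ=3, LF[9]=C('p')+3=1+3=4

Answer: 1 5 0 2 6 7 8 9 3 4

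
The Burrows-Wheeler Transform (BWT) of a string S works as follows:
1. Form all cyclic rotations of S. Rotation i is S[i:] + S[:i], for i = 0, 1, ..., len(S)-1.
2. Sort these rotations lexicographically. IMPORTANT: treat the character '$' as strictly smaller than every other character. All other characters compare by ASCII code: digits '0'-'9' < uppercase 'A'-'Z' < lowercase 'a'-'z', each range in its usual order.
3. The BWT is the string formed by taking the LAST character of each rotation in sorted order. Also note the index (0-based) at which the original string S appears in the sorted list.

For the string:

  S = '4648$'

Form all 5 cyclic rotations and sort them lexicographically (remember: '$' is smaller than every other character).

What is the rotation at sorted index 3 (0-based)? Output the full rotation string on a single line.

Answer: 648$4

Derivation:
All 5 rotations (rotation i = S[i:]+S[:i]):
  rot[0] = 4648$
  rot[1] = 648$4
  rot[2] = 48$46
  rot[3] = 8$464
  rot[4] = $4648
Sorted (with $ < everything):
  sorted[0] = $4648
  sorted[1] = 4648$
  sorted[2] = 48$46
  sorted[3] = 648$4
  sorted[4] = 8$464
sorted[3] = 648$4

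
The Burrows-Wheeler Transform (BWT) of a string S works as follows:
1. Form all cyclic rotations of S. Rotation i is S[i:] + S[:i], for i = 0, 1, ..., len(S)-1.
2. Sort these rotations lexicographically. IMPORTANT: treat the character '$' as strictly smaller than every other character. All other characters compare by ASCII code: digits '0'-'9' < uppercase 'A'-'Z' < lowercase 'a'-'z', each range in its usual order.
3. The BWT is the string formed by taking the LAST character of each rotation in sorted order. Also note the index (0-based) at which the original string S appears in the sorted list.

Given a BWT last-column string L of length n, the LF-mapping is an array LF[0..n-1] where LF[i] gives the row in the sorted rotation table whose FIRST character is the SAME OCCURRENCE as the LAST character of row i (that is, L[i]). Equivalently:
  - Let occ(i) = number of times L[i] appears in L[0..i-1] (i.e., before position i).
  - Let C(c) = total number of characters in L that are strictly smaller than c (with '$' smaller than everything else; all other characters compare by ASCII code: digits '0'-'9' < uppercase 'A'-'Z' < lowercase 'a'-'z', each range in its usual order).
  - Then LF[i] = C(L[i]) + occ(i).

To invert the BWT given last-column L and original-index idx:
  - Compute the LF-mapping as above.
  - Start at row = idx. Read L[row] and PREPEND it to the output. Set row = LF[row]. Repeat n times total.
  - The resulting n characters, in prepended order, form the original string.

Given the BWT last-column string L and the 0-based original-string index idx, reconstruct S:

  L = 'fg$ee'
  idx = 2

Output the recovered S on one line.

LF mapping: 3 4 0 1 2
Walk LF starting at row 2, prepending L[row]:
  step 1: row=2, L[2]='$', prepend. Next row=LF[2]=0
  step 2: row=0, L[0]='f', prepend. Next row=LF[0]=3
  step 3: row=3, L[3]='e', prepend. Next row=LF[3]=1
  step 4: row=1, L[1]='g', prepend. Next row=LF[1]=4
  step 5: row=4, L[4]='e', prepend. Next row=LF[4]=2
Reversed output: egef$

Answer: egef$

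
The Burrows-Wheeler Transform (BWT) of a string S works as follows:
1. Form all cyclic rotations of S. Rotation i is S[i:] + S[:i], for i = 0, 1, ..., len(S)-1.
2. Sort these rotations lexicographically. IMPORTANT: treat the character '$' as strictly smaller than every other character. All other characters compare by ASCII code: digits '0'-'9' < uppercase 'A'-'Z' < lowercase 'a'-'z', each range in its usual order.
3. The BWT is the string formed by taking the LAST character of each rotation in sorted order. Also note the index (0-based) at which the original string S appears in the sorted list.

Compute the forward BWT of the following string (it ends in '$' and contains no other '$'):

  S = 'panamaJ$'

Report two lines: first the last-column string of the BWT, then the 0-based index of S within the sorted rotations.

All 8 rotations (rotation i = S[i:]+S[:i]):
  rot[0] = panamaJ$
  rot[1] = anamaJ$p
  rot[2] = namaJ$pa
  rot[3] = amaJ$pan
  rot[4] = maJ$pana
  rot[5] = aJ$panam
  rot[6] = J$panama
  rot[7] = $panamaJ
Sorted (with $ < everything):
  sorted[0] = $panamaJ  (last char: 'J')
  sorted[1] = J$panama  (last char: 'a')
  sorted[2] = aJ$panam  (last char: 'm')
  sorted[3] = amaJ$pan  (last char: 'n')
  sorted[4] = anamaJ$p  (last char: 'p')
  sorted[5] = maJ$pana  (last char: 'a')
  sorted[6] = namaJ$pa  (last char: 'a')
  sorted[7] = panamaJ$  (last char: '$')
Last column: Jamnpaa$
Original string S is at sorted index 7

Answer: Jamnpaa$
7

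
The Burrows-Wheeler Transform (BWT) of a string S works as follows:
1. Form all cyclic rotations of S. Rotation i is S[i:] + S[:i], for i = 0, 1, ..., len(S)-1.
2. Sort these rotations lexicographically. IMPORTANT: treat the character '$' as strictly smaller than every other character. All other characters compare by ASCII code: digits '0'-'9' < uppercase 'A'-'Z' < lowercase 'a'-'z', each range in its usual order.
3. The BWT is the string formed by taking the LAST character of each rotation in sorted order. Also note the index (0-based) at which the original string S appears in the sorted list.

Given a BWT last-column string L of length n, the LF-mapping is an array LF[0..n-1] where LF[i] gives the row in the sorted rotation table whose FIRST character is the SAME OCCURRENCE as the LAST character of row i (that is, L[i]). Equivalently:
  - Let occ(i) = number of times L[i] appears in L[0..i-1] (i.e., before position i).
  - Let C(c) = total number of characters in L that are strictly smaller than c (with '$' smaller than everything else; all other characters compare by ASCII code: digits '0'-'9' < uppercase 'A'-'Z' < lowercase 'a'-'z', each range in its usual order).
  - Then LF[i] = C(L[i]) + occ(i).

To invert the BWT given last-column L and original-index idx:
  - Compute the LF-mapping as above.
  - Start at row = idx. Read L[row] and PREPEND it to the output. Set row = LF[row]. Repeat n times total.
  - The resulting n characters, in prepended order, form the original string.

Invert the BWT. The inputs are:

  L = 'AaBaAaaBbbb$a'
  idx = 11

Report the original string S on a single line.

Answer: babbaaBABaaA$

Derivation:
LF mapping: 1 5 3 6 2 7 8 4 10 11 12 0 9
Walk LF starting at row 11, prepending L[row]:
  step 1: row=11, L[11]='$', prepend. Next row=LF[11]=0
  step 2: row=0, L[0]='A', prepend. Next row=LF[0]=1
  step 3: row=1, L[1]='a', prepend. Next row=LF[1]=5
  step 4: row=5, L[5]='a', prepend. Next row=LF[5]=7
  step 5: row=7, L[7]='B', prepend. Next row=LF[7]=4
  step 6: row=4, L[4]='A', prepend. Next row=LF[4]=2
  step 7: row=2, L[2]='B', prepend. Next row=LF[2]=3
  step 8: row=3, L[3]='a', prepend. Next row=LF[3]=6
  step 9: row=6, L[6]='a', prepend. Next row=LF[6]=8
  step 10: row=8, L[8]='b', prepend. Next row=LF[8]=10
  step 11: row=10, L[10]='b', prepend. Next row=LF[10]=12
  step 12: row=12, L[12]='a', prepend. Next row=LF[12]=9
  step 13: row=9, L[9]='b', prepend. Next row=LF[9]=11
Reversed output: babbaaBABaaA$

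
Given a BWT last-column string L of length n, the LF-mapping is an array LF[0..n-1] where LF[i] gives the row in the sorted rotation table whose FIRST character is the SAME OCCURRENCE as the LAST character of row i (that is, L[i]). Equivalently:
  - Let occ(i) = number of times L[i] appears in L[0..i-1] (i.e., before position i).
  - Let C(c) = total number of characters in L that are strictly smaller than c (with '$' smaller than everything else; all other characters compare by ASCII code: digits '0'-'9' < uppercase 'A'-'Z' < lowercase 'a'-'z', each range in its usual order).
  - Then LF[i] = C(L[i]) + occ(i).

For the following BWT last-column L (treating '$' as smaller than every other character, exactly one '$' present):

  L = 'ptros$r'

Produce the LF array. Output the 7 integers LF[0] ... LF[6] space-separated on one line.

Char counts: '$':1, 'o':1, 'p':1, 'r':2, 's':1, 't':1
C (first-col start): C('$')=0, C('o')=1, C('p')=2, C('r')=3, C('s')=5, C('t')=6
L[0]='p': occ=0, LF[0]=C('p')+0=2+0=2
L[1]='t': occ=0, LF[1]=C('t')+0=6+0=6
L[2]='r': occ=0, LF[2]=C('r')+0=3+0=3
L[3]='o': occ=0, LF[3]=C('o')+0=1+0=1
L[4]='s': occ=0, LF[4]=C('s')+0=5+0=5
L[5]='$': occ=0, LF[5]=C('$')+0=0+0=0
L[6]='r': occ=1, LF[6]=C('r')+1=3+1=4

Answer: 2 6 3 1 5 0 4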